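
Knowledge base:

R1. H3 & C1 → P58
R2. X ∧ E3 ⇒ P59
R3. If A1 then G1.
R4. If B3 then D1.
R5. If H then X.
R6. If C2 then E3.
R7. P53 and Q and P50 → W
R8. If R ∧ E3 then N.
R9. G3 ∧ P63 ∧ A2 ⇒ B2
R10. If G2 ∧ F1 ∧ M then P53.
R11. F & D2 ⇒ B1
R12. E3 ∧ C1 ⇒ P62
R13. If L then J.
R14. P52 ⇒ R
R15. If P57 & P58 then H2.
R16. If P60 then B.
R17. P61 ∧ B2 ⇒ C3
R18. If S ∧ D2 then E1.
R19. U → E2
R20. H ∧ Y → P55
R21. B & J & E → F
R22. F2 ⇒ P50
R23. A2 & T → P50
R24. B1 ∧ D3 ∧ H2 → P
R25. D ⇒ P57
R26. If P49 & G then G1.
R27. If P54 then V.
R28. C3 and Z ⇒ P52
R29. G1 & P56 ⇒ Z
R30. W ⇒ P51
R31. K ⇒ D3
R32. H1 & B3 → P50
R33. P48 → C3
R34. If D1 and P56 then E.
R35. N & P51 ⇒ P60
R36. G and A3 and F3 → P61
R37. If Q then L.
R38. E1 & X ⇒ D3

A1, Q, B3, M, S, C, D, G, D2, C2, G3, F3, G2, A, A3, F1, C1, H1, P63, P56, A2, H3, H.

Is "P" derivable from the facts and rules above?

Yes

P58  (by R1: H3, C1)
G1  (by R3: A1)
D1  (by R4: B3)
X  (by R5: H)
E3  (by R6: C2)
B2  (by R9: G3, P63, A2)
P53  (by R10: G2, F1, M)
E1  (by R18: S, D2)
P57  (by R25: D)
Z  (by R29: G1, P56)
P50  (by R32: H1, B3)
E  (by R34: D1, P56)
P61  (by R36: G, A3, F3)
L  (by R37: Q)
D3  (by R38: E1, X)
W  (by R7: P53, Q, P50)
J  (by R13: L)
H2  (by R15: P57, P58)
C3  (by R17: P61, B2)
P52  (by R28: C3, Z)
P51  (by R30: W)
R  (by R14: P52)
N  (by R8: R, E3)
P60  (by R35: N, P51)
B  (by R16: P60)
F  (by R21: B, J, E)
B1  (by R11: F, D2)
P  (by R24: B1, D3, H2)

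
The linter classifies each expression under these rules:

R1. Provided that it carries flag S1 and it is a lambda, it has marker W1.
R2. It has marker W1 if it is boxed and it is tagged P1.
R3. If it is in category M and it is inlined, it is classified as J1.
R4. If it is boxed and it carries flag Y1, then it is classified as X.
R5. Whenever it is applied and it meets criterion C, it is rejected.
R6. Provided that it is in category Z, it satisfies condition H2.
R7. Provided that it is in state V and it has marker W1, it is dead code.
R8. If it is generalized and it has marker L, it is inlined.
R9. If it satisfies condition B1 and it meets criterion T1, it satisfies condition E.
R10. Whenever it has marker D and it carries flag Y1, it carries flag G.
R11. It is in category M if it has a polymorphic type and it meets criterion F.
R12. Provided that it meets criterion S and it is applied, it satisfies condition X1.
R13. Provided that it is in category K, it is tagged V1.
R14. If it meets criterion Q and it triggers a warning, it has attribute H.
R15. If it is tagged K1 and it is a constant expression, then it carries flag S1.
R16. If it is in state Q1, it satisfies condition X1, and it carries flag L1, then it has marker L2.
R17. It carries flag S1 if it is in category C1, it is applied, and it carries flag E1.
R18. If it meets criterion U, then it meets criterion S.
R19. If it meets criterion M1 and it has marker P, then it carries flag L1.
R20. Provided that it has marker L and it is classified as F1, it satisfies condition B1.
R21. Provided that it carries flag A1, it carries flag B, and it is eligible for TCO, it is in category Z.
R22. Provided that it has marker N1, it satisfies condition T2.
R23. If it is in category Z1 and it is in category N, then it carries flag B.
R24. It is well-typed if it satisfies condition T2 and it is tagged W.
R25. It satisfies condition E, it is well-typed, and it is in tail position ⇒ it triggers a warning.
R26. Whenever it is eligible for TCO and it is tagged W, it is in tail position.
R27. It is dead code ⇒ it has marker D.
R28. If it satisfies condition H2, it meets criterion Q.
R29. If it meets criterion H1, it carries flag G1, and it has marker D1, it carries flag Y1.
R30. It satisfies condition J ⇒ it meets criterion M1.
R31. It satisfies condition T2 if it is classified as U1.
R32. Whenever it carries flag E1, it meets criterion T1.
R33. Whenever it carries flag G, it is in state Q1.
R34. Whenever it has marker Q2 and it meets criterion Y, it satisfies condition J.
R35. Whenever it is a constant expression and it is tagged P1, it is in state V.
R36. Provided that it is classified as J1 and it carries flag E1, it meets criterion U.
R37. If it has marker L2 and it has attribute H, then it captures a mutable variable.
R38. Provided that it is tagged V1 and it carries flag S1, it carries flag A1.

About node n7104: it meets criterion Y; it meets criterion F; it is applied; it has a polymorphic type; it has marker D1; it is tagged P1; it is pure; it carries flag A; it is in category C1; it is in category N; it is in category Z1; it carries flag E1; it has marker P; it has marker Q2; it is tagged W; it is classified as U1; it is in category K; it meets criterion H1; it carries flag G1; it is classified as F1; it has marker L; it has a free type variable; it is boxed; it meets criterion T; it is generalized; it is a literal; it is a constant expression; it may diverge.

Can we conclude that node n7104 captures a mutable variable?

No

Forward chaining from the given facts derives: has marker W1, is inlined, is in category M, is tagged V1, carries flag S1, satisfies condition B1, carries flag B, carries flag Y1, satisfies condition T2, meets criterion T1, satisfies condition J, is in state V, carries flag A1, is classified as J1, is classified as X, is dead code, satisfies condition E, is well-typed, has marker D, meets criterion M1, meets criterion U, carries flag G, meets criterion S, carries flag L1, is in state Q1, satisfies condition X1, has marker L2.
The only rule concluding "it captures a mutable variable" is R37, which needs "it has attribute H"; that is never established.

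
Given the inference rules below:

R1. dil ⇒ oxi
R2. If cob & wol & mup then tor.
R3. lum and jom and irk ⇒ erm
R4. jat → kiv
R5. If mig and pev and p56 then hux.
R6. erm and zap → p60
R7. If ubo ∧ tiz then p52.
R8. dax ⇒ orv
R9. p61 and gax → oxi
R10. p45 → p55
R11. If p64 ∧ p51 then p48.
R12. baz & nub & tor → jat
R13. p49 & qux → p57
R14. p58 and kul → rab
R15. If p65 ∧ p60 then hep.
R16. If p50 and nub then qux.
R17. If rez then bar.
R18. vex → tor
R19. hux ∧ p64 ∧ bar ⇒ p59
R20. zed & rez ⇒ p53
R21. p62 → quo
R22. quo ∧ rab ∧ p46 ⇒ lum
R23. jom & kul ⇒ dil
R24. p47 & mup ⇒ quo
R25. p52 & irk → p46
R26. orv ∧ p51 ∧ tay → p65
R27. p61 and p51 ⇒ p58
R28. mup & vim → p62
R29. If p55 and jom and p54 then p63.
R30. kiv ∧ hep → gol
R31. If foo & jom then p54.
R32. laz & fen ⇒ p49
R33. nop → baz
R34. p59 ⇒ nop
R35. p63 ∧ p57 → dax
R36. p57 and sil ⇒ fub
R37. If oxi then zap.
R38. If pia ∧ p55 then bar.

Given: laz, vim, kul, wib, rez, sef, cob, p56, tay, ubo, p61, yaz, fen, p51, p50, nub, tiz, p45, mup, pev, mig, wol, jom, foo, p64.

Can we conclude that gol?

Forward chaining from the given facts derives: tor, hux, p52, p55, p48, qux, bar, p59, dil, p58, p62, p54, p49, nop, oxi, p57, rab, quo, p63, baz, dax, zap, orv, jat, p65, kiv.
The only rule concluding gol is R30, which needs hep; that is never established.

No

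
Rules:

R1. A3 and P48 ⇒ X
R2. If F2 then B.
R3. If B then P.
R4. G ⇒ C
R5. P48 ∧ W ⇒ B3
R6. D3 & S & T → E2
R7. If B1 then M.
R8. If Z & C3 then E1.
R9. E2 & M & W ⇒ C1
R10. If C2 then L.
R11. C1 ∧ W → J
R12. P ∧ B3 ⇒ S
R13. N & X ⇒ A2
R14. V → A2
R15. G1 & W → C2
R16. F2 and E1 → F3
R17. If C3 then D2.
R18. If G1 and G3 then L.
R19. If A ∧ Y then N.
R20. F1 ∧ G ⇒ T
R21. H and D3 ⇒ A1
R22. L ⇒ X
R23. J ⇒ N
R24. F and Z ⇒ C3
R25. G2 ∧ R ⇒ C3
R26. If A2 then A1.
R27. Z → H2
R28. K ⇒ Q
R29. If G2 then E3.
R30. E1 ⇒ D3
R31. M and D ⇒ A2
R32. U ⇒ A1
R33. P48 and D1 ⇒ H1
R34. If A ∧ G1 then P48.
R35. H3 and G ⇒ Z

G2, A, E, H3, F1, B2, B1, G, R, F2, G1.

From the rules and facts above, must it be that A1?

No

Forward chaining from the given facts derives: B, P, C, M, T, C3, E3, P48, Z, E1, F3, D2, H2, D3.
Rules concluding A1: R21 needs H; R26 needs A2; R32 needs U — none of these are established.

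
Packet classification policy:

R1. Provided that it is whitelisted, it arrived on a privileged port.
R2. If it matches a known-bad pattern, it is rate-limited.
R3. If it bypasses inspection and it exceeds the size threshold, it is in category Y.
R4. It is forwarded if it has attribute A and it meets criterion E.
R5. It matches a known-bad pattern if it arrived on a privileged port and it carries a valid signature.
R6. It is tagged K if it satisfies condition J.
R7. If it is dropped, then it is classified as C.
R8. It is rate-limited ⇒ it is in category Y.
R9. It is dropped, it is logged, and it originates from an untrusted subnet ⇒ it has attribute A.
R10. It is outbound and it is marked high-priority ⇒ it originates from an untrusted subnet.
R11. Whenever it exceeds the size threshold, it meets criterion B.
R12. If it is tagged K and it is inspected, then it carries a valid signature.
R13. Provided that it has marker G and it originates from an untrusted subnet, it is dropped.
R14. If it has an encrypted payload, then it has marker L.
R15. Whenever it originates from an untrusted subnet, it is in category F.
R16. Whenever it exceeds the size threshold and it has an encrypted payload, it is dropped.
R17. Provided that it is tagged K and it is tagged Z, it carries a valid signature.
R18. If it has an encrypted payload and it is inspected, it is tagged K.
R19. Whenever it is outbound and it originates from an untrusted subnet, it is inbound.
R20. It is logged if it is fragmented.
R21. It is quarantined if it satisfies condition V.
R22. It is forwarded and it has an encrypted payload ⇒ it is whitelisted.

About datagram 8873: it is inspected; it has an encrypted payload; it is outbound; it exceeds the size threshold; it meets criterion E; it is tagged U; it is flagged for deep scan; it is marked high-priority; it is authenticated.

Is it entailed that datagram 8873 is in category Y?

No

Forward chaining from the given facts derives: originates from an untrusted subnet, meets criterion B, has marker L, is in category F, is dropped, is tagged K, is inbound, is classified as C, carries a valid signature.
Rules concluding "it is in category Y": R3 needs "it bypasses inspection"; R8 needs "it is rate-limited" — none of these are established.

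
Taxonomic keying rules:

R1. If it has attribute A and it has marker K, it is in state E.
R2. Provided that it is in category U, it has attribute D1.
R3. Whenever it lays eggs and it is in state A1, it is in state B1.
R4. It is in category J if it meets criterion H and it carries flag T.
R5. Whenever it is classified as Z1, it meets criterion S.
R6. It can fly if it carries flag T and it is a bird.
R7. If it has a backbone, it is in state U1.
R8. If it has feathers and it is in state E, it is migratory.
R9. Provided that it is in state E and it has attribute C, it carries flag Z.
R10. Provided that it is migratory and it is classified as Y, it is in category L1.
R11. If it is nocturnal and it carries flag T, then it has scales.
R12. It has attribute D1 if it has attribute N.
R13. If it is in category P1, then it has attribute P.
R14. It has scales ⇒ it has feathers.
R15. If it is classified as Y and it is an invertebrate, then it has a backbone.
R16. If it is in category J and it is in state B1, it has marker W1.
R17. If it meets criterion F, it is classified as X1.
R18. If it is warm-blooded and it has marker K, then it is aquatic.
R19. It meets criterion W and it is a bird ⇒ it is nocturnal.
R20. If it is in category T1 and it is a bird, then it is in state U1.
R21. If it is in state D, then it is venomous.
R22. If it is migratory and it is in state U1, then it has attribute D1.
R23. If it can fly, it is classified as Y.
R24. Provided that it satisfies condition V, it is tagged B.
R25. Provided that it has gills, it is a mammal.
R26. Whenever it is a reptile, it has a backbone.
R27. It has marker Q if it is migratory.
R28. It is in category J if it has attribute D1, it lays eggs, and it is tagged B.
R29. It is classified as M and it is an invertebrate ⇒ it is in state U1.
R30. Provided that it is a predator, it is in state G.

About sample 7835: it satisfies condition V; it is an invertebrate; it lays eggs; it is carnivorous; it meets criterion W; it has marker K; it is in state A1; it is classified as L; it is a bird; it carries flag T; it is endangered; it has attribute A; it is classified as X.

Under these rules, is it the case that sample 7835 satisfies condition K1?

No

Forward chaining from the given facts derives: is in state E, is in state B1, can fly, is nocturnal, is classified as Y, is tagged B, has scales, has feathers, has a backbone, is in state U1, is migratory, is in category L1, has attribute D1, has marker Q, is in category J, has marker W1.
No rule has "it satisfies condition K1" as its conclusion, and it is not among the given facts.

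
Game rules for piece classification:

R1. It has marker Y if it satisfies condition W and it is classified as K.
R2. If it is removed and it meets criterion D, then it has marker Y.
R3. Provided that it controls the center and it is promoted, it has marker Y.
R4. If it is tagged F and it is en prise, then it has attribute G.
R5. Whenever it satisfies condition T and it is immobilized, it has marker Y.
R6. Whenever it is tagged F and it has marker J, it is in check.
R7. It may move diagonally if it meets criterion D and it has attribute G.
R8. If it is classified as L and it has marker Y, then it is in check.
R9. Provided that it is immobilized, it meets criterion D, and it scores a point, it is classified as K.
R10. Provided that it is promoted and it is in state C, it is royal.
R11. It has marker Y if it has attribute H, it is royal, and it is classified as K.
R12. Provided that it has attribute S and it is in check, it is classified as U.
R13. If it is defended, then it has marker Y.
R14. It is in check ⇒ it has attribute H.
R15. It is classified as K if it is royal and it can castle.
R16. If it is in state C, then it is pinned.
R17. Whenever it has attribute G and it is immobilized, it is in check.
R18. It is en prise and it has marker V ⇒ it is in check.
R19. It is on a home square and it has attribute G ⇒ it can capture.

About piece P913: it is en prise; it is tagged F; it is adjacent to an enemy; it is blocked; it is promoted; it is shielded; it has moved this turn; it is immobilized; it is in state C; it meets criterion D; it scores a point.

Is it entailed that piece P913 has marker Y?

Yes

By R4 (it is tagged F, it is en prise): it has attribute G.
By R9 (it is immobilized, it meets criterion D, it scores a point): it is classified as K.
By R10 (it is promoted, it is in state C): it is royal.
By R17 (it has attribute G, it is immobilized): it is in check.
By R14 (it is in check): it has attribute H.
By R11 (it has attribute H, it is royal, it is classified as K): it has marker Y.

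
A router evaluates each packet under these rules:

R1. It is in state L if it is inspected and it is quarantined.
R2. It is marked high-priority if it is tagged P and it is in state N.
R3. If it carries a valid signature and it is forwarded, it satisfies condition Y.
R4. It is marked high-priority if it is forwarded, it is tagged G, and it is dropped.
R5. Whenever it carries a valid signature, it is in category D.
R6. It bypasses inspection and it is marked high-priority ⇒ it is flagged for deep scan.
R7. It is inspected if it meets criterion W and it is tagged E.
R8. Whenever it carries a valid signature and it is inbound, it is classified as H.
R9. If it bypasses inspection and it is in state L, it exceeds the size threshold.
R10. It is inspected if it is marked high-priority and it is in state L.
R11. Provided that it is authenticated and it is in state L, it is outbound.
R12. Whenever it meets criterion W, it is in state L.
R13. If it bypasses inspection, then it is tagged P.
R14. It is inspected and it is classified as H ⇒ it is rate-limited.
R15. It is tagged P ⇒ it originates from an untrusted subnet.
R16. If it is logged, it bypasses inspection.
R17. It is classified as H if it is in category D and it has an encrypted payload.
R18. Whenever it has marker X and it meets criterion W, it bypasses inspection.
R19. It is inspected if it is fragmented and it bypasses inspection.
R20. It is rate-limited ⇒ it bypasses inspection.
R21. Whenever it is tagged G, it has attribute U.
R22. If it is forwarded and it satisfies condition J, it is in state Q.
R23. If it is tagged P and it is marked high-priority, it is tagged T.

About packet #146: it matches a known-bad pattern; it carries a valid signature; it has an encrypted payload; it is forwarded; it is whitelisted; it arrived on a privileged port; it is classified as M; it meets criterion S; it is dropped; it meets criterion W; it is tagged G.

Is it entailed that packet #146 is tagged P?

By R4 (it is forwarded, it is tagged G, it is dropped): it is marked high-priority.
By R5 (it carries a valid signature): it is in category D.
By R12 (it meets criterion W): it is in state L.
By R17 (it is in category D, it has an encrypted payload): it is classified as H.
By R10 (it is marked high-priority, it is in state L): it is inspected.
By R14 (it is inspected, it is classified as H): it is rate-limited.
By R20 (it is rate-limited): it bypasses inspection.
By R13 (it bypasses inspection): it is tagged P.

Yes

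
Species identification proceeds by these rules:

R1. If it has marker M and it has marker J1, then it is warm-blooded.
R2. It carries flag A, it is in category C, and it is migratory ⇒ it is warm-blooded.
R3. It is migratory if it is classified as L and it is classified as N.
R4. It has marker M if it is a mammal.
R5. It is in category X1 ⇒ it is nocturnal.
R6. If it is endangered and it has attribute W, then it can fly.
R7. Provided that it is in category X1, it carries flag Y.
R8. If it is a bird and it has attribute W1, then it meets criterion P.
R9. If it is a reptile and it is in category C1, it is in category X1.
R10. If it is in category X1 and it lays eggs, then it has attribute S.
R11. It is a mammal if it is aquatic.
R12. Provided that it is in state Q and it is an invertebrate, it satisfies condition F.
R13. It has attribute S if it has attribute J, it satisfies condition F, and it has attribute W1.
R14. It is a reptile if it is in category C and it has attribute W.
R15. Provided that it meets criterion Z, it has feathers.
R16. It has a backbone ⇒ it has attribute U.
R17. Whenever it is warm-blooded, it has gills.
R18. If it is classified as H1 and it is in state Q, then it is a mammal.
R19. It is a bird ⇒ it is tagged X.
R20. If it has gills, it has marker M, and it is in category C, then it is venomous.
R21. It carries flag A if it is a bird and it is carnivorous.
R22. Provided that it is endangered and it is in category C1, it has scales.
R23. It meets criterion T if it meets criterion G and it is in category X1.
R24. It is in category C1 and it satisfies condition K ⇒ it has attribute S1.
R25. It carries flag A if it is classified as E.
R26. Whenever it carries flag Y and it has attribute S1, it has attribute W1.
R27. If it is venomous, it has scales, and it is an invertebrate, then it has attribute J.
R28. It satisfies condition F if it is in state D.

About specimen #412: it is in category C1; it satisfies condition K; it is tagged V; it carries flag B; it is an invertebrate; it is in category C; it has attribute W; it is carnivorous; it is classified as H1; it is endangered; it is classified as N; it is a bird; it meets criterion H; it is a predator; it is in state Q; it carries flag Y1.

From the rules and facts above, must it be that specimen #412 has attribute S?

No

Forward chaining from the given facts derives: can fly, satisfies condition F, is a reptile, is a mammal, is tagged X, carries flag A, has scales, has attribute S1, has marker M, is in category X1, is nocturnal, carries flag Y, has attribute W1, meets criterion P.
Rules concluding "it has attribute S": R10 needs "it lays eggs"; R13 needs "it has attribute J" — none of these are established.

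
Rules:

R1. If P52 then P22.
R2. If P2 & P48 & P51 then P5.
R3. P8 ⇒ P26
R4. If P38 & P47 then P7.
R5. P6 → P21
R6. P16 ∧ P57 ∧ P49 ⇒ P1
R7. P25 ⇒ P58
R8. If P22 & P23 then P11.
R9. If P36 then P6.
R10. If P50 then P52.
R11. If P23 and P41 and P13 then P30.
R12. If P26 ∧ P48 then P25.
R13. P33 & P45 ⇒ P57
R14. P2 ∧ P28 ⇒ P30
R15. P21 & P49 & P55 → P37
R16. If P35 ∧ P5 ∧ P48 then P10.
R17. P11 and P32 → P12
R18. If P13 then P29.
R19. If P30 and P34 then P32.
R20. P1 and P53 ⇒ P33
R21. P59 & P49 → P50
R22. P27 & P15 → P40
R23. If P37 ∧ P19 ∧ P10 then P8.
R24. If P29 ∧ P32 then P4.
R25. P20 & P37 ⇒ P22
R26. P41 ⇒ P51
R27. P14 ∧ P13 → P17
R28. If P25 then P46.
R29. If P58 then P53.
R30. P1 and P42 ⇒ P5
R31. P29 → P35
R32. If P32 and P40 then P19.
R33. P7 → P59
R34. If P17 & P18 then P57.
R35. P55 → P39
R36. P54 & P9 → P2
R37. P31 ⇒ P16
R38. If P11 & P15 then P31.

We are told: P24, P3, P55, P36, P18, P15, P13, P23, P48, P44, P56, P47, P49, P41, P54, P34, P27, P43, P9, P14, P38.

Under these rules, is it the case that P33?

Yes

P7  (by R4: P38, P47)
P6  (by R9: P36)
P30  (by R11: P23, P41, P13)
P29  (by R18: P13)
P32  (by R19: P30, P34)
P40  (by R22: P27, P15)
P51  (by R26: P41)
P17  (by R27: P14, P13)
P35  (by R31: P29)
P19  (by R32: P32, P40)
P59  (by R33: P7)
P57  (by R34: P17, P18)
P2  (by R36: P54, P9)
P5  (by R2: P2, P48, P51)
P21  (by R5: P6)
P37  (by R15: P21, P49, P55)
P10  (by R16: P35, P5, P48)
P50  (by R21: P59, P49)
P8  (by R23: P37, P19, P10)
P26  (by R3: P8)
P52  (by R10: P50)
P25  (by R12: P26, P48)
P22  (by R1: P52)
P58  (by R7: P25)
P11  (by R8: P22, P23)
P53  (by R29: P58)
P31  (by R38: P11, P15)
P16  (by R37: P31)
P1  (by R6: P16, P57, P49)
P33  (by R20: P1, P53)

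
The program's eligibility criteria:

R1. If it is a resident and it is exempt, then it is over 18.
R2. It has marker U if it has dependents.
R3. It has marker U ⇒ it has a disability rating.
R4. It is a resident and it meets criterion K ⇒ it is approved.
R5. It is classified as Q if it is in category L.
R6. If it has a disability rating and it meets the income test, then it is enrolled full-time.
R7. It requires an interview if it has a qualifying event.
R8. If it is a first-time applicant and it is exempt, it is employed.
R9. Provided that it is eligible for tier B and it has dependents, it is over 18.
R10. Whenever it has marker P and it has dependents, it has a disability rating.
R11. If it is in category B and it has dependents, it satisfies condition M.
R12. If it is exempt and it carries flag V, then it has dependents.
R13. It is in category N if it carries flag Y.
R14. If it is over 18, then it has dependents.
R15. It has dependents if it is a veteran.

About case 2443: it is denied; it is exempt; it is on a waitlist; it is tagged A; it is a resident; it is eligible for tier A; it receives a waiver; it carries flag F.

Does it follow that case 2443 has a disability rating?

By R1 (it is a resident, it is exempt): it is over 18.
By R14 (it is over 18): it has dependents.
By R2 (it has dependents): it has marker U.
By R3 (it has marker U): it has a disability rating.

Yes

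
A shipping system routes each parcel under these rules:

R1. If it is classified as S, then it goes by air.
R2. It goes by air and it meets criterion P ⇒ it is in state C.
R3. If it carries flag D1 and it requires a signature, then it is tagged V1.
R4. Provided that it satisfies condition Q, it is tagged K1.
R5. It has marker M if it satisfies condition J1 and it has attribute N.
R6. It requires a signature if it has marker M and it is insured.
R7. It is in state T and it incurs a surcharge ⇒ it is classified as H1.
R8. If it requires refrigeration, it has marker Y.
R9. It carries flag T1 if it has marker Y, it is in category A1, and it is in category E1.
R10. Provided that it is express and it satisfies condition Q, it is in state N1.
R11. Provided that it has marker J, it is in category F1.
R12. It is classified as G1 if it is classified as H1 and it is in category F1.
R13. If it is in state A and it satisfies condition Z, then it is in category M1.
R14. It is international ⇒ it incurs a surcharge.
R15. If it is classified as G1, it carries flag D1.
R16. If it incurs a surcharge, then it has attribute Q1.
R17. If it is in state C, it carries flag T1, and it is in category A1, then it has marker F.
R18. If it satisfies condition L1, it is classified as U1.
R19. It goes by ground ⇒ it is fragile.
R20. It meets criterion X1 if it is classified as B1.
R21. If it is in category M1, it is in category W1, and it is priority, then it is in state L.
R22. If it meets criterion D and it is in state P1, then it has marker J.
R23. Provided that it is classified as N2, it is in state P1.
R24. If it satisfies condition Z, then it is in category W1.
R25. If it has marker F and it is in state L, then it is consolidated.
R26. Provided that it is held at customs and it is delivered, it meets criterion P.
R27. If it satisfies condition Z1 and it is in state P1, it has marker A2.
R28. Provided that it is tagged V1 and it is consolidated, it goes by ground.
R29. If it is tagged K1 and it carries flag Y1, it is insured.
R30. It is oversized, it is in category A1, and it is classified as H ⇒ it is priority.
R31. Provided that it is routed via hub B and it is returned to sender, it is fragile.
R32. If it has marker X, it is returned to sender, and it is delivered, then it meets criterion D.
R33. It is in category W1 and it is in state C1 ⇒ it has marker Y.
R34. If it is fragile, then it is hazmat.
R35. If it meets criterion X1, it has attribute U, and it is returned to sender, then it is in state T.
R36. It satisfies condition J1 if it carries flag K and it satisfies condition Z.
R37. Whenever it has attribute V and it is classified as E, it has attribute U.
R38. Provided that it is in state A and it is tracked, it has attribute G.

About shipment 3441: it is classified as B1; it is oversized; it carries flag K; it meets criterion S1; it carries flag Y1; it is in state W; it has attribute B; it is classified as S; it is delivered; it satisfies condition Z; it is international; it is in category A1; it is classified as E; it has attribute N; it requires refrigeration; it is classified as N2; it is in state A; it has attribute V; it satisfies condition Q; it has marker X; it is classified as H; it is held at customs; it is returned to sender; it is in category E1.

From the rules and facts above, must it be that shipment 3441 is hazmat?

Yes

By R1 (it is classified as S): it goes by air.
By R4 (it satisfies condition Q): it is tagged K1.
By R8 (it requires refrigeration): it has marker Y.
By R9 (it has marker Y, it is in category A1, it is in category E1): it carries flag T1.
By R13 (it is in state A, it satisfies condition Z): it is in category M1.
By R14 (it is international): it incurs a surcharge.
By R20 (it is classified as B1): it meets criterion X1.
By R23 (it is classified as N2): it is in state P1.
By R24 (it satisfies condition Z): it is in category W1.
By R26 (it is held at customs, it is delivered): it meets criterion P.
By R29 (it is tagged K1, it carries flag Y1): it is insured.
By R30 (it is oversized, it is in category A1, it is classified as H): it is priority.
By R32 (it has marker X, it is returned to sender, it is delivered): it meets criterion D.
By R36 (it carries flag K, it satisfies condition Z): it satisfies condition J1.
By R37 (it has attribute V, it is classified as E): it has attribute U.
By R2 (it goes by air, it meets criterion P): it is in state C.
By R5 (it satisfies condition J1, it has attribute N): it has marker M.
By R6 (it has marker M, it is insured): it requires a signature.
By R17 (it is in state C, it carries flag T1, it is in category A1): it has marker F.
By R21 (it is in category M1, it is in category W1, it is priority): it is in state L.
By R22 (it meets criterion D, it is in state P1): it has marker J.
By R25 (it has marker F, it is in state L): it is consolidated.
By R35 (it meets criterion X1, it has attribute U, it is returned to sender): it is in state T.
By R7 (it is in state T, it incurs a surcharge): it is classified as H1.
By R11 (it has marker J): it is in category F1.
By R12 (it is classified as H1, it is in category F1): it is classified as G1.
By R15 (it is classified as G1): it carries flag D1.
By R3 (it carries flag D1, it requires a signature): it is tagged V1.
By R28 (it is tagged V1, it is consolidated): it goes by ground.
By R19 (it goes by ground): it is fragile.
By R34 (it is fragile): it is hazmat.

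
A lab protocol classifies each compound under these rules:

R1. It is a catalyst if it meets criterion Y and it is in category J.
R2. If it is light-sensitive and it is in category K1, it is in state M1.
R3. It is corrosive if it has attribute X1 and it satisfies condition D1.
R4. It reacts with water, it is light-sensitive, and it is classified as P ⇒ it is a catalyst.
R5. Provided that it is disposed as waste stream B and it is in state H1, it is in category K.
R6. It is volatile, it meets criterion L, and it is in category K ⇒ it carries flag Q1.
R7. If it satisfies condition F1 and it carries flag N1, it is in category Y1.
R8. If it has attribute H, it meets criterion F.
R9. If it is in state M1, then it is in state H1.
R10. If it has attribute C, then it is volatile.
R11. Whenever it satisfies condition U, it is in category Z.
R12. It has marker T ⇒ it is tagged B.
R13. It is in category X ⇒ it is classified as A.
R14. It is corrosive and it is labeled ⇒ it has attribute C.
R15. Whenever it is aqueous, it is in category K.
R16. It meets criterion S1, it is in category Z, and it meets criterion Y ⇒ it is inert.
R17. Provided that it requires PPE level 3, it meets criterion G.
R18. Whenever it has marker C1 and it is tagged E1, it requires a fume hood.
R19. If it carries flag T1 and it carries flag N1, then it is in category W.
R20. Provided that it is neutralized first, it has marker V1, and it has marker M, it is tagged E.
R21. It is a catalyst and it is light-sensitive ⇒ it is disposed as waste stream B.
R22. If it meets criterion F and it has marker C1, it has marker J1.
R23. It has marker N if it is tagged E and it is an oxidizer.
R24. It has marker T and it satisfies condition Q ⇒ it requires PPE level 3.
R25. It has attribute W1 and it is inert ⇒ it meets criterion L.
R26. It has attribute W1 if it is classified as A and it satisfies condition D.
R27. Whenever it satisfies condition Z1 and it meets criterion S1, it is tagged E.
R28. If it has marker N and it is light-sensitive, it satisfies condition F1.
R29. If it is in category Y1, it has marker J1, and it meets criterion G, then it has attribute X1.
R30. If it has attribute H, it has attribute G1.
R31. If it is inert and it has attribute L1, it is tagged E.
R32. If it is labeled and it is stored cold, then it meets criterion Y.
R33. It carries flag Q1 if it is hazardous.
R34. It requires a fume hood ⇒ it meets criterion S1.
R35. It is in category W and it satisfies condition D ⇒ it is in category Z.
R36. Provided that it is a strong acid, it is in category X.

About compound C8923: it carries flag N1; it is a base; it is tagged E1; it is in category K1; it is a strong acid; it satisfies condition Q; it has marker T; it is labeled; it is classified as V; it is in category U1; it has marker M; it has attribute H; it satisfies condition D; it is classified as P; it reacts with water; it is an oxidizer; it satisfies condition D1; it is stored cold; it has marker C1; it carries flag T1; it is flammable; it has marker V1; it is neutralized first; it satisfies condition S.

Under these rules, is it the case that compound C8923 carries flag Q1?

Forward chaining from the given facts derives: meets criterion F, is tagged B, requires a fume hood, is in category W, is tagged E, has marker J1, has marker N, requires PPE level 3, has attribute G1, meets criterion Y, meets criterion S1, is in category Z, is in category X, is classified as A, is inert, meets criterion G, has attribute W1, meets criterion L.
Rules concluding "it carries flag Q1": R6 needs "it is volatile"; R33 needs "it is hazardous" — none of these are established.

No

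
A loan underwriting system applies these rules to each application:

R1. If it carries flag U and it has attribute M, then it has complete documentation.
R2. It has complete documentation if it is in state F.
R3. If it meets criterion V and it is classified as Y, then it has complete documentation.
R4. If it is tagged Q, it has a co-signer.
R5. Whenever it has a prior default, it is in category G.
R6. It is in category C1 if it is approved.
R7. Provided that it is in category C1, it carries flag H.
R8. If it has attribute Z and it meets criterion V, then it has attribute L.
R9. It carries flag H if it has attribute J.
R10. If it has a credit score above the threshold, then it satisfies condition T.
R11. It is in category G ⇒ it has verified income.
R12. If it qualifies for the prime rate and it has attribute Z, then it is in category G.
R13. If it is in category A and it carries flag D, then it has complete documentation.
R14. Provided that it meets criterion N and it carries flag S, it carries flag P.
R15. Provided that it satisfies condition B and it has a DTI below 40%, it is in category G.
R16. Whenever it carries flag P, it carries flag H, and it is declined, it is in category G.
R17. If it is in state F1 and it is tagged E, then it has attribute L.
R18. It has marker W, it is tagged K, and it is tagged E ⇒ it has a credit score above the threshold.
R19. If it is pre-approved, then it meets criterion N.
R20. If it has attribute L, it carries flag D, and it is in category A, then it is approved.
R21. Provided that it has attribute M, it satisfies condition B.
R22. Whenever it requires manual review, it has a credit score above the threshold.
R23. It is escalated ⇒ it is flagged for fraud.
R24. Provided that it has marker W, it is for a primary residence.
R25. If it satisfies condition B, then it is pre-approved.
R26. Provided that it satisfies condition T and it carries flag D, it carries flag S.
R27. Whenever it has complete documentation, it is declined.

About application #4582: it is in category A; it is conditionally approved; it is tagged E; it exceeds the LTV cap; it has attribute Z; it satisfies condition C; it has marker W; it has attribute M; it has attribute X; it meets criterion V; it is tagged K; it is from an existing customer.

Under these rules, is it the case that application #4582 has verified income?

No

Forward chaining from the given facts derives: has attribute L, has a credit score above the threshold, satisfies condition B, is for a primary residence, is pre-approved, satisfies condition T, meets criterion N.
The only rule concluding "it has verified income" is R11, which needs "it is in category G"; that is never established.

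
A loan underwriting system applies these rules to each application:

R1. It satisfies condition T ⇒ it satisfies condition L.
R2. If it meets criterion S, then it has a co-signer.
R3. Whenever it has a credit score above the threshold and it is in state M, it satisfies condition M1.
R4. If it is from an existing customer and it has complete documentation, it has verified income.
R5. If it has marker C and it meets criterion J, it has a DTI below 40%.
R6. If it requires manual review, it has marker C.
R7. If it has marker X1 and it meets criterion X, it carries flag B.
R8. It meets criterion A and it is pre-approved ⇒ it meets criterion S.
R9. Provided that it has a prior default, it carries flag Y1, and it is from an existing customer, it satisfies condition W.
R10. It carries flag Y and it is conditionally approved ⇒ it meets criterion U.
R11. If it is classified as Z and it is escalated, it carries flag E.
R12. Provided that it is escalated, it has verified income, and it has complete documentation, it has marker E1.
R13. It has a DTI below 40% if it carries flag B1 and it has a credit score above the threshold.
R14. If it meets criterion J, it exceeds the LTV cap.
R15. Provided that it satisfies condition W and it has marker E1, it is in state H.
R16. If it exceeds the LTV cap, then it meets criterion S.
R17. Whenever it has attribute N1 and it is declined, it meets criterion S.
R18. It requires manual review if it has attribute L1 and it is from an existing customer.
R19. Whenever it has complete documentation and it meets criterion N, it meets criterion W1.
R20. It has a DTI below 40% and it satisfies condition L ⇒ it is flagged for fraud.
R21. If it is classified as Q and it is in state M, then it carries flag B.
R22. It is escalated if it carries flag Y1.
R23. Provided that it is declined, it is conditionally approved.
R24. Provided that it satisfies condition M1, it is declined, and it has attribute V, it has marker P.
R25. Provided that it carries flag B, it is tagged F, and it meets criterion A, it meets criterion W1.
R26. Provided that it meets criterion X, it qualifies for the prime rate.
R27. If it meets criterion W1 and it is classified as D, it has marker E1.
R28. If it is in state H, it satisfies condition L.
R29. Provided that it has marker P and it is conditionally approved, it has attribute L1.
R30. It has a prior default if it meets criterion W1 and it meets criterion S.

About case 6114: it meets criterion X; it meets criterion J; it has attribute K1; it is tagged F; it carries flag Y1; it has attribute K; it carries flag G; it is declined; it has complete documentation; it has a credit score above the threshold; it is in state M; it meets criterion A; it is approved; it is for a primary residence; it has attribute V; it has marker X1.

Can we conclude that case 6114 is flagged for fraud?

No

Forward chaining from the given facts derives: satisfies condition M1, carries flag B, exceeds the LTV cap, meets criterion S, is escalated, is conditionally approved, has marker P, meets criterion W1, qualifies for the prime rate, has attribute L1, has a prior default, has a co-signer.
The only rule concluding "it is flagged for fraud" is R20, which needs "it has a DTI below 40%"; that is never established.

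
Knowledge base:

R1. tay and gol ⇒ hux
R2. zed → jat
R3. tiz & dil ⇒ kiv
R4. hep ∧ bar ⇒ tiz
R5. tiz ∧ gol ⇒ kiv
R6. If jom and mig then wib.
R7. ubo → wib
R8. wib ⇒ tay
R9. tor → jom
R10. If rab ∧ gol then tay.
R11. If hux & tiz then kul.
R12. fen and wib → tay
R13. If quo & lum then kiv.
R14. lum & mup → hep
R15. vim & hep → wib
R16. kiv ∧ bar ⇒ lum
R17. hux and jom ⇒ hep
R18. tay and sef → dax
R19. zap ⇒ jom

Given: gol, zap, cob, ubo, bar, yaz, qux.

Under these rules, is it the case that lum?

Yes

wib  (by R7: ubo)
tay  (by R8: wib)
jom  (by R19: zap)
hux  (by R1: tay, gol)
hep  (by R17: hux, jom)
tiz  (by R4: hep, bar)
kiv  (by R5: tiz, gol)
lum  (by R16: kiv, bar)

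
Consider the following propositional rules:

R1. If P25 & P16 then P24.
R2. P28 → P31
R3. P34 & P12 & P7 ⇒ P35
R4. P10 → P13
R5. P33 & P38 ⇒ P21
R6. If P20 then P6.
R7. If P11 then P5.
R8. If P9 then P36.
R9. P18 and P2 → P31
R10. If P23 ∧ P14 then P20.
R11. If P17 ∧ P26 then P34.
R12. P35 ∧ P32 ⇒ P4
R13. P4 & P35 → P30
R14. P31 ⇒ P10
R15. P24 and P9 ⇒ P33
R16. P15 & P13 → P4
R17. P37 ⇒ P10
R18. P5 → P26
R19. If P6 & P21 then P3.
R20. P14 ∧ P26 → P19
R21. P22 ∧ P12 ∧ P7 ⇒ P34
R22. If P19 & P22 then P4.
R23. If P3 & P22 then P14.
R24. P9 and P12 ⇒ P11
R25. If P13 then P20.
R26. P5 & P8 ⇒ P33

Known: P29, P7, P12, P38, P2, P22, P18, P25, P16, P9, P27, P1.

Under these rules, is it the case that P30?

Yes

P24  (by R1: P25, P16)
P31  (by R9: P18, P2)
P10  (by R14: P31)
P33  (by R15: P24, P9)
P34  (by R21: P22, P12, P7)
P11  (by R24: P9, P12)
P35  (by R3: P34, P12, P7)
P13  (by R4: P10)
P21  (by R5: P33, P38)
P5  (by R7: P11)
P26  (by R18: P5)
P20  (by R25: P13)
P6  (by R6: P20)
P3  (by R19: P6, P21)
P14  (by R23: P3, P22)
P19  (by R20: P14, P26)
P4  (by R22: P19, P22)
P30  (by R13: P4, P35)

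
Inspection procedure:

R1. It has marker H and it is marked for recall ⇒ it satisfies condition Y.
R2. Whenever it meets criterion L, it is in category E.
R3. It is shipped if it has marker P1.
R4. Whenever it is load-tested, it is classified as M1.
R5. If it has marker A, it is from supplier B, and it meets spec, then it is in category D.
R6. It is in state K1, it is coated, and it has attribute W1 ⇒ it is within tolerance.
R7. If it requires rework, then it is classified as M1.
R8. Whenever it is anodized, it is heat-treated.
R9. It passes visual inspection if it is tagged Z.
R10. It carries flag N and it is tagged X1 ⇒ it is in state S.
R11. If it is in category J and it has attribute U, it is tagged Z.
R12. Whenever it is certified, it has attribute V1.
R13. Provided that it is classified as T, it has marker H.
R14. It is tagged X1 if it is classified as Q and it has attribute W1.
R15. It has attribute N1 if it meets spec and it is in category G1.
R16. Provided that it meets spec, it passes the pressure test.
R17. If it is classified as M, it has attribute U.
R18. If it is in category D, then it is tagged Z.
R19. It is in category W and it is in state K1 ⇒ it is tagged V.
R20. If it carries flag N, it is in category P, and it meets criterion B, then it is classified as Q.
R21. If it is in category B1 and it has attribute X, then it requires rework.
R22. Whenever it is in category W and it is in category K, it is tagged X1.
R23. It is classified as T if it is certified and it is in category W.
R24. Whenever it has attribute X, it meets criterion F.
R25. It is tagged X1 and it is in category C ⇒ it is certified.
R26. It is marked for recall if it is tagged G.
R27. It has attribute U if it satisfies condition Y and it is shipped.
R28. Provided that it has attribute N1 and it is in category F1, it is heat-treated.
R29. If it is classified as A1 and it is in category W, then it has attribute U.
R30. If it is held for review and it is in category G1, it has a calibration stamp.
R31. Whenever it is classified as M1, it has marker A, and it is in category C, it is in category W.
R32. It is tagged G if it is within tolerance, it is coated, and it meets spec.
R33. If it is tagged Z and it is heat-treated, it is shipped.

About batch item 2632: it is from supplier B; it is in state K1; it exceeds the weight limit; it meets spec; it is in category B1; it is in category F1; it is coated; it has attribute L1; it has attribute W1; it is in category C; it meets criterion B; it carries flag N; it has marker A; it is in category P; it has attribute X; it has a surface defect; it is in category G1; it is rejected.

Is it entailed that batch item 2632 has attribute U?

Yes

By R5 (it has marker A, it is from supplier B, it meets spec): it is in category D.
By R6 (it is in state K1, it is coated, it has attribute W1): it is within tolerance.
By R15 (it meets spec, it is in category G1): it has attribute N1.
By R18 (it is in category D): it is tagged Z.
By R20 (it carries flag N, it is in category P, it meets criterion B): it is classified as Q.
By R21 (it is in category B1, it has attribute X): it requires rework.
By R28 (it has attribute N1, it is in category F1): it is heat-treated.
By R32 (it is within tolerance, it is coated, it meets spec): it is tagged G.
By R33 (it is tagged Z, it is heat-treated): it is shipped.
By R7 (it requires rework): it is classified as M1.
By R14 (it is classified as Q, it has attribute W1): it is tagged X1.
By R25 (it is tagged X1, it is in category C): it is certified.
By R26 (it is tagged G): it is marked for recall.
By R31 (it is classified as M1, it has marker A, it is in category C): it is in category W.
By R23 (it is certified, it is in category W): it is classified as T.
By R13 (it is classified as T): it has marker H.
By R1 (it has marker H, it is marked for recall): it satisfies condition Y.
By R27 (it satisfies condition Y, it is shipped): it has attribute U.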